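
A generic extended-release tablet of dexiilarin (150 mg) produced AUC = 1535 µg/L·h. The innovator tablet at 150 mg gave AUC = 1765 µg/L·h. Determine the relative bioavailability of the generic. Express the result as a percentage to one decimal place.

F_rel = 87.0%

F_rel = (AUC_test/D_test) / (AUC_ref/D_ref)
      = (1535/150) / (1765/150)
      = 10.2333 / 11.7667 = 0.8697 = 86.97%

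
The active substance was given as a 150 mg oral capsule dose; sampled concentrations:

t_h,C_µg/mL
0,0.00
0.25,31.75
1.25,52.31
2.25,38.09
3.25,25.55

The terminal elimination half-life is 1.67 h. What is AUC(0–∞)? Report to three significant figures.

Trapezoidal AUC_0→3.25:
  [0→0.25]: (0.00+31.75)/2 × 0.25 = 3.96875
  [0.25→1.25]: (31.75+52.31)/2 × 1 = 42.03
  [1.25→2.25]: (52.31+38.09)/2 × 1 = 45.2
  [2.25→3.25]: (38.09+25.55)/2 × 1 = 31.82
  Sum = 123.01875 µg/mL·h
k_e = ln2 / t½ = 0.693147 / 1.67 = 0.4151 h^-1
Extrapolated tail: C_last / k_e = 25.55 / 0.4151 = 61.551
AUC_0→∞ = 123.01875 + 61.551 = 184.56975 µg/mL·h

AUC = 185 µg/mL·h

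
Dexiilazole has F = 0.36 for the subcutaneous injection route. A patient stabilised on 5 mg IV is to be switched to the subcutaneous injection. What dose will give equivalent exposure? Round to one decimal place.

For equal systemic exposure: F × D_ev = D_iv
D_ev = D_iv / F = 5 / 0.36 = 13.8889 mg

D_subcutaneous = 13.9 mg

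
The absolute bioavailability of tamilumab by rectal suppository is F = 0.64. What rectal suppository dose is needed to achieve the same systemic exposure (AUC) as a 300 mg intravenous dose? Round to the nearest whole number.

D_rectal = 469 mg

For equal systemic exposure: F × D_ev = D_iv
D_ev = D_iv / F = 300 / 0.64 = 468.75 mg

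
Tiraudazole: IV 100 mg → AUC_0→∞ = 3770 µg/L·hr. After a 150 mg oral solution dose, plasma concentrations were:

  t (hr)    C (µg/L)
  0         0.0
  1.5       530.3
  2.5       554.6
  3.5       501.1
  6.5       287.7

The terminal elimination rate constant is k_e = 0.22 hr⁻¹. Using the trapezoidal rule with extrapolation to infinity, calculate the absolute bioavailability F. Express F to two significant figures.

Trapezoidal AUC_0→6.5 (oral solution):
  [0→1.5]: (0.0+530.3)/2 × 1.5 = 397.725
  [1.5→2.5]: (530.3+554.6)/2 × 1 = 542.45
  [2.5→3.5]: (554.6+501.1)/2 × 1 = 527.85
  [3.5→6.5]: (501.1+287.7)/2 × 3 = 1183.2
  Sum = 2651.225 µg/L·hr
Tail: C_last/k_e = 287.7/0.22 = 1307.727
AUC_0→∞ (oral solution) = 2651.225 + 1307.727 = 3958.952 µg/L·hr
F = (AUC_ev/D_ev)/(AUC_iv/D_iv) = (3958.952/150)/(3770/100) = 26.393/37.7 = 0.7001

F = 0.70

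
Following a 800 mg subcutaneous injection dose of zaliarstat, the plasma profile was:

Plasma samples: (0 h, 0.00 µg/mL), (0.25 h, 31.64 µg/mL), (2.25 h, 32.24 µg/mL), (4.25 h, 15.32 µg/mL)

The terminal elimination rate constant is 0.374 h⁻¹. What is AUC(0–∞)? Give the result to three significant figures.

Trapezoidal AUC_0→4.25:
  [0→0.25]: (0.00+31.64)/2 × 0.25 = 3.955
  [0.25→2.25]: (31.64+32.24)/2 × 2 = 63.88
  [2.25→4.25]: (32.24+15.32)/2 × 2 = 47.56
  Sum = 115.395 µg/mL·h
Extrapolated tail: C_last / k_e = 15.32 / 0.374 = 40.963
AUC_0→∞ = 115.395 + 40.963 = 156.358 µg/mL·h

AUC = 156 µg/mL·h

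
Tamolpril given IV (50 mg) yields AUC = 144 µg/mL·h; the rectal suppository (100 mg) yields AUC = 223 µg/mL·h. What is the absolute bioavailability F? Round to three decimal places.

F = (AUC_ev / D_ev) / (AUC_iv / D_iv)
  = (223/100) / (144/50)
  = 2.23 / 2.88 = 0.7743

F = 0.774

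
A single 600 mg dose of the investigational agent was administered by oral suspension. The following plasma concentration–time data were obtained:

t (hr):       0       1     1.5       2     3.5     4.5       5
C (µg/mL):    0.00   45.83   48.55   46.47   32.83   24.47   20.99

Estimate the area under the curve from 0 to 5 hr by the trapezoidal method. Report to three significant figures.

AUC = 170 µg/mL·hr

Trapezoidal AUC_0→5:
  [0→1]: (0.00+45.83)/2 × 1 = 22.915
  [1→1.5]: (45.83+48.55)/2 × 0.5 = 23.595
  [1.5→2]: (48.55+46.47)/2 × 0.5 = 23.755
  [2→3.5]: (46.47+32.83)/2 × 1.5 = 59.475
  [3.5→4.5]: (32.83+24.47)/2 × 1 = 28.65
  [4.5→5]: (24.47+20.99)/2 × 0.5 = 11.365
  Sum = 169.755 µg/mL·hr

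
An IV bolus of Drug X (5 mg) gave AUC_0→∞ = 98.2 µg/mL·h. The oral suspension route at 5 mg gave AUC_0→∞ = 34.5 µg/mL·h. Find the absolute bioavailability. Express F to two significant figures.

F = (AUC_ev / D_ev) / (AUC_iv / D_iv)
  = (34.5/5) / (98.2/5)
  = 6.9 / 19.64 = 0.3513

F = 0.35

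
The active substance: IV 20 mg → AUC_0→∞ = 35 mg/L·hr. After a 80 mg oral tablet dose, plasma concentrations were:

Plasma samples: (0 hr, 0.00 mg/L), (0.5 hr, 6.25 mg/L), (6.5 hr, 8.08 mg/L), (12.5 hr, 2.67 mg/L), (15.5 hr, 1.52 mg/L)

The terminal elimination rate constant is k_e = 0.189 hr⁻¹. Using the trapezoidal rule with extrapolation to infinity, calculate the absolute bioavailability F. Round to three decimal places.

F = 0.651

Trapezoidal AUC_0→15.5 (oral tablet):
  [0→0.5]: (0.00+6.25)/2 × 0.5 = 1.5625
  [0.5→6.5]: (6.25+8.08)/2 × 6 = 42.99
  [6.5→12.5]: (8.08+2.67)/2 × 6 = 32.25
  [12.5→15.5]: (2.67+1.52)/2 × 3 = 6.285
  Sum = 83.0875 mg/L·hr
Tail: C_last/k_e = 1.52/0.189 = 8.042
AUC_0→∞ (oral tablet) = 83.0875 + 8.042 = 91.1295 mg/L·hr
F = (AUC_ev/D_ev)/(AUC_iv/D_iv) = (91.1295/80)/(35/20) = 1.13912/1.75 = 0.6509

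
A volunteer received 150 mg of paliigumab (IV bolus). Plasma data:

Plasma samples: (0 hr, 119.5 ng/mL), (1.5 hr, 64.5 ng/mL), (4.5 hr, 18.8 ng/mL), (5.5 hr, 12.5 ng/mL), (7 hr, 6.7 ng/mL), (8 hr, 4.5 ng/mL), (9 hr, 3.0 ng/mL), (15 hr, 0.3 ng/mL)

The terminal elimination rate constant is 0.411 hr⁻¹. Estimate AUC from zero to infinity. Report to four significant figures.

AUC = 313.0 ng/mL·hr

Trapezoidal AUC_0→15:
  [0→1.5]: (119.5+64.5)/2 × 1.5 = 138.0
  [1.5→4.5]: (64.5+18.8)/2 × 3 = 124.95
  [4.5→5.5]: (18.8+12.5)/2 × 1 = 15.65
  [5.5→7]: (12.5+6.7)/2 × 1.5 = 14.4
  [7→8]: (6.7+4.5)/2 × 1 = 5.6
  [8→9]: (4.5+3.0)/2 × 1 = 3.75
  [9→15]: (3.0+0.3)/2 × 6 = 9.9
  Sum = 312.25 ng/mL·hr
Extrapolated tail: C_last / k_e = 0.3 / 0.411 = 0.730
AUC_0→∞ = 312.25 + 0.730 = 312.98 ng/mL·hr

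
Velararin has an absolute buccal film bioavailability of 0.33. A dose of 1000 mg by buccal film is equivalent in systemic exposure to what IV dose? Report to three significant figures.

Systemic exposure from an extravascular dose = F × D_ev, so the equivalent IV dose is F × D_ev.
D_iv = F × D_ev = 0.33 × 1000 = 330 mg

D_iv = 330 mg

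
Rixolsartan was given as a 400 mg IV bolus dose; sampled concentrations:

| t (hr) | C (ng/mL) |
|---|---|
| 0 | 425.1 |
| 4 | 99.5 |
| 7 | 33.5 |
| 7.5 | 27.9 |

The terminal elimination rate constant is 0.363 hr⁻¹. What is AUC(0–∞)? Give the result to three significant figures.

Trapezoidal AUC_0→7.5:
  [0→4]: (425.1+99.5)/2 × 4 = 1049.2
  [4→7]: (99.5+33.5)/2 × 3 = 199.5
  [7→7.5]: (33.5+27.9)/2 × 0.5 = 15.35
  Sum = 1264.05 ng/mL·hr
Extrapolated tail: C_last / k_e = 27.9 / 0.363 = 76.860
AUC_0→∞ = 1264.05 + 76.860 = 1340.91 ng/mL·hr

AUC = 1340 ng/mL·hr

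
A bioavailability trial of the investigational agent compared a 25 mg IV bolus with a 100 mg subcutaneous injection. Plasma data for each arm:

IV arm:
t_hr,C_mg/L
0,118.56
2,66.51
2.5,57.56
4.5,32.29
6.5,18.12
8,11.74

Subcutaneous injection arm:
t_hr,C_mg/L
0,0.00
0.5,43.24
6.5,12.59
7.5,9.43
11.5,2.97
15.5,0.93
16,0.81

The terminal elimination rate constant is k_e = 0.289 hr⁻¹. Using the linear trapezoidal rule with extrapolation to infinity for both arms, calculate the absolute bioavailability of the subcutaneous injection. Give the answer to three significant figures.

F = 0.134

Trapezoidal AUC_0→8 (IV):
  [0→2]: (118.56+66.51)/2 × 2 = 185.07
  [2→2.5]: (66.51+57.56)/2 × 0.5 = 31.0175
  [2.5→4.5]: (57.56+32.29)/2 × 2 = 89.85
  [4.5→6.5]: (32.29+18.12)/2 × 2 = 50.41
  [6.5→8]: (18.12+11.74)/2 × 1.5 = 22.395
  Sum = 378.7425 mg/L·hr
IV tail: 11.74/0.289 = 40.623; AUC_iv,0→∞ = 378.7425 + 40.623 = 419.3655 mg/L·hr
Trapezoidal AUC_0→16 (subcutaneous injection):
  [0→0.5]: (0.00+43.24)/2 × 0.5 = 10.81
  [0.5→6.5]: (43.24+12.59)/2 × 6 = 167.49
  [6.5→7.5]: (12.59+9.43)/2 × 1 = 11.01
  [7.5→11.5]: (9.43+2.97)/2 × 4 = 24.8
  [11.5→15.5]: (2.97+0.93)/2 × 4 = 7.8
  [15.5→16]: (0.93+0.81)/2 × 0.5 = 0.435
  Sum = 222.345 mg/L·hr
subcutaneous injection tail: 0.81/0.289 = 2.803; AUC_ev,0→∞ = 222.345 + 2.803 = 225.148 mg/L·hr
F = (AUC_ev/D_ev)/(AUC_iv/D_iv) = (225.148/100)/(419.3655/25) = 2.25148/16.77462 = 0.1342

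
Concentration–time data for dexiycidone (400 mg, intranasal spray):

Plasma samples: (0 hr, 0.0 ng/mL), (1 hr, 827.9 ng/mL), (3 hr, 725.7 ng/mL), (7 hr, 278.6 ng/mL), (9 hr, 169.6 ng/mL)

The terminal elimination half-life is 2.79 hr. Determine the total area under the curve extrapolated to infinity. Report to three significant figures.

Trapezoidal AUC_0→9:
  [0→1]: (0.0+827.9)/2 × 1 = 413.95
  [1→3]: (827.9+725.7)/2 × 2 = 1553.6
  [3→7]: (725.7+278.6)/2 × 4 = 2008.6
  [7→9]: (278.6+169.6)/2 × 2 = 448.2
  Sum = 4424.35 ng/mL·hr
k_e = ln2 / t½ = 0.693147 / 2.79 = 0.2484 hr^-1
Extrapolated tail: C_last / k_e = 169.6 / 0.2484 = 682.770
AUC_0→∞ = 4424.35 + 682.770 = 5107.12 ng/mL·hr

AUC = 5110 ng/mL·hr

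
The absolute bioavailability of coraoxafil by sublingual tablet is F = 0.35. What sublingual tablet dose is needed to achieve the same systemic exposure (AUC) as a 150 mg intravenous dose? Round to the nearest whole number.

D_sublingual = 429 mg

For equal systemic exposure: F × D_ev = D_iv
D_ev = D_iv / F = 150 / 0.35 = 428.571 mg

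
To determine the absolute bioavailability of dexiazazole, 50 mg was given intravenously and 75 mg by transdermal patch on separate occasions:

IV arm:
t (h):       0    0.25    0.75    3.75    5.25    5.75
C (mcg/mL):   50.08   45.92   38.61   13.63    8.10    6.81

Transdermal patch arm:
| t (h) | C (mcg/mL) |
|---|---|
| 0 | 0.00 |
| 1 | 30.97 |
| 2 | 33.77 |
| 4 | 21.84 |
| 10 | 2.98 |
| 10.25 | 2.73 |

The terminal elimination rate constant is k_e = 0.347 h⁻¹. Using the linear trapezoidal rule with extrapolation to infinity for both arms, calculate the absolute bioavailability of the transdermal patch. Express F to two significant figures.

F = 0.82

Trapezoidal AUC_0→5.75 (IV):
  [0→0.25]: (50.08+45.92)/2 × 0.25 = 12.0
  [0.25→0.75]: (45.92+38.61)/2 × 0.5 = 21.1325
  [0.75→3.75]: (38.61+13.63)/2 × 3 = 78.36
  [3.75→5.25]: (13.63+8.10)/2 × 1.5 = 16.2975
  [5.25→5.75]: (8.10+6.81)/2 × 0.5 = 3.7275
  Sum = 131.5175 mcg/mL·h
IV tail: 6.81/0.347 = 19.625; AUC_iv,0→∞ = 131.5175 + 19.625 = 151.1425 mcg/mL·h
Trapezoidal AUC_0→10.25 (transdermal patch):
  [0→1]: (0.00+30.97)/2 × 1 = 15.485
  [1→2]: (30.97+33.77)/2 × 1 = 32.37
  [2→4]: (33.77+21.84)/2 × 2 = 55.61
  [4→10]: (21.84+2.98)/2 × 6 = 74.46
  [10→10.25]: (2.98+2.73)/2 × 0.25 = 0.71375
  Sum = 178.63875 mcg/mL·h
transdermal patch tail: 2.73/0.347 = 7.867; AUC_ev,0→∞ = 178.63875 + 7.867 = 186.50575 mcg/mL·h
F = (AUC_ev/D_ev)/(AUC_iv/D_iv) = (186.50575/75)/(151.1425/50) = 2.48674/3.02285 = 0.8226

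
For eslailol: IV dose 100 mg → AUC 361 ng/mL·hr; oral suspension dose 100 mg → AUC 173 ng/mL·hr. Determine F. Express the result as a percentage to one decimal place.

F = 47.9%

F = (AUC_ev / D_ev) / (AUC_iv / D_iv)
  = (173/100) / (361/100)
  = 1.73 / 3.61 = 0.4792
  = 47.92%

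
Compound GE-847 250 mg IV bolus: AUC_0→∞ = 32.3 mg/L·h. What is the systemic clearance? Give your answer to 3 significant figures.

CL = Dose_iv / AUC_0→∞
   = 250 / 32.3 = 7.73994 L/h

CL = 7.74 L/h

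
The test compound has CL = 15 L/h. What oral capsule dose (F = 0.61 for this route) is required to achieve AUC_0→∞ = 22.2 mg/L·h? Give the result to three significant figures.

Dose = 546 mg

Dose = CL × AUC_0→∞ / F
     = 15 × 22.2 / 0.61 = 545.902 mg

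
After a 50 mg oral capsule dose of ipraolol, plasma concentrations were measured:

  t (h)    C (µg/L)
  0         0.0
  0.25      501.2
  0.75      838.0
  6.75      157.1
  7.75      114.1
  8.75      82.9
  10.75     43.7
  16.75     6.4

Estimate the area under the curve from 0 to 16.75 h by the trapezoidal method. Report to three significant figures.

AUC = 3890 µg/L·h

Trapezoidal AUC_0→16.75:
  [0→0.25]: (0.0+501.2)/2 × 0.25 = 62.65
  [0.25→0.75]: (501.2+838.0)/2 × 0.5 = 334.8
  [0.75→6.75]: (838.0+157.1)/2 × 6 = 2985.3
  [6.75→7.75]: (157.1+114.1)/2 × 1 = 135.6
  [7.75→8.75]: (114.1+82.9)/2 × 1 = 98.5
  [8.75→10.75]: (82.9+43.7)/2 × 2 = 126.6
  [10.75→16.75]: (43.7+6.4)/2 × 6 = 150.3
  Sum = 3893.75 µg/L·h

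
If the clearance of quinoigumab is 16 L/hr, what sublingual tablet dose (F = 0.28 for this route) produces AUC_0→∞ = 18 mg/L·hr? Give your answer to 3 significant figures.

Dose = CL × AUC_0→∞ / F
     = 16 × 18 / 0.28 = 1028.57 mg

Dose = 1030 mg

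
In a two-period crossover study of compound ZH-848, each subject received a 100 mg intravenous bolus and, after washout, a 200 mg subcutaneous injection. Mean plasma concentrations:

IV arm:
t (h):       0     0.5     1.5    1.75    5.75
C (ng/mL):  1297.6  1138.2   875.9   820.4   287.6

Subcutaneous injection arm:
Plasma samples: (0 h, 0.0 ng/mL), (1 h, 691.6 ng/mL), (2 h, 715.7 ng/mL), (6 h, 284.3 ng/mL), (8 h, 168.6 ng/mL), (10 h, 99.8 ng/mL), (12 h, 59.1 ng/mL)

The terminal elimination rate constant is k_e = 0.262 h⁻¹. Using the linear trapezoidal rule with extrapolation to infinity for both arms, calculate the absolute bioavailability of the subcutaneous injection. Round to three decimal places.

Trapezoidal AUC_0→5.75 (IV):
  [0→0.5]: (1297.6+1138.2)/2 × 0.5 = 608.95
  [0.5→1.5]: (1138.2+875.9)/2 × 1 = 1007.05
  [1.5→1.75]: (875.9+820.4)/2 × 0.25 = 212.0375
  [1.75→5.75]: (820.4+287.6)/2 × 4 = 2216.0
  Sum = 4044.0375 ng/mL·h
IV tail: 287.6/0.262 = 1097.710; AUC_iv,0→∞ = 4044.0375 + 1097.710 = 5141.7475 ng/mL·h
Trapezoidal AUC_0→12 (subcutaneous injection):
  [0→1]: (0.0+691.6)/2 × 1 = 345.8
  [1→2]: (691.6+715.7)/2 × 1 = 703.65
  [2→6]: (715.7+284.3)/2 × 4 = 2000.0
  [6→8]: (284.3+168.6)/2 × 2 = 452.9
  [8→10]: (168.6+99.8)/2 × 2 = 268.4
  [10→12]: (99.8+59.1)/2 × 2 = 158.9
  Sum = 3929.65 ng/mL·h
subcutaneous injection tail: 59.1/0.262 = 225.573; AUC_ev,0→∞ = 3929.65 + 225.573 = 4155.223 ng/mL·h
F = (AUC_ev/D_ev)/(AUC_iv/D_iv) = (4155.223/200)/(5141.7475/100) = 20.776115/51.417475 = 0.4041

F = 0.404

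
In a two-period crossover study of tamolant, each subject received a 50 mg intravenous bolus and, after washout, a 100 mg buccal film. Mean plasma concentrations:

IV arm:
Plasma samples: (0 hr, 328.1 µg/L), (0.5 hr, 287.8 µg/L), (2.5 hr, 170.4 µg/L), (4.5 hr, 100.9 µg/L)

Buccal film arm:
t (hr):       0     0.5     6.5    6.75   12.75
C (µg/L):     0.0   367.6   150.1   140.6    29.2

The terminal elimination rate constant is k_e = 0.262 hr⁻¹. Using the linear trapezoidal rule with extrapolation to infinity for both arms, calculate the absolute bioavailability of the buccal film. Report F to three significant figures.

Trapezoidal AUC_0→4.5 (IV):
  [0→0.5]: (328.1+287.8)/2 × 0.5 = 153.975
  [0.5→2.5]: (287.8+170.4)/2 × 2 = 458.2
  [2.5→4.5]: (170.4+100.9)/2 × 2 = 271.3
  Sum = 883.475 µg/L·hr
IV tail: 100.9/0.262 = 385.115; AUC_iv,0→∞ = 883.475 + 385.115 = 1268.59 µg/L·hr
Trapezoidal AUC_0→12.75 (buccal film):
  [0→0.5]: (0.0+367.6)/2 × 0.5 = 91.9
  [0.5→6.5]: (367.6+150.1)/2 × 6 = 1553.1
  [6.5→6.75]: (150.1+140.6)/2 × 0.25 = 36.3375
  [6.75→12.75]: (140.6+29.2)/2 × 6 = 509.4
  Sum = 2190.7375 µg/L·hr
buccal film tail: 29.2/0.262 = 111.450; AUC_ev,0→∞ = 2190.7375 + 111.450 = 2302.1875 µg/L·hr
F = (AUC_ev/D_ev)/(AUC_iv/D_iv) = (2302.1875/100)/(1268.59/50) = 23.021875/25.3718 = 0.9074

F = 0.907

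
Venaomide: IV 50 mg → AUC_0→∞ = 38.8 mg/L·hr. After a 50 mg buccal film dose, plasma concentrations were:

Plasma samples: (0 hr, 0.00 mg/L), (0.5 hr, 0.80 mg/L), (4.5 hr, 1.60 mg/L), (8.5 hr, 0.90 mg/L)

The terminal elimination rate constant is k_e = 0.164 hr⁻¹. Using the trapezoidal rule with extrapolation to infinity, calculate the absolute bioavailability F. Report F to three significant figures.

Trapezoidal AUC_0→8.5 (buccal film):
  [0→0.5]: (0.00+0.80)/2 × 0.5 = 0.2
  [0.5→4.5]: (0.80+1.60)/2 × 4 = 4.8
  [4.5→8.5]: (1.60+0.90)/2 × 4 = 5.0
  Sum = 10.0 mg/L·hr
Tail: C_last/k_e = 0.90/0.164 = 5.488
AUC_0→∞ (buccal film) = 10.0 + 5.488 = 15.488 mg/L·hr
F = (AUC_ev/D_ev)/(AUC_iv/D_iv) = (15.488/50)/(38.8/50) = 0.30976/0.776 = 0.3992

F = 0.399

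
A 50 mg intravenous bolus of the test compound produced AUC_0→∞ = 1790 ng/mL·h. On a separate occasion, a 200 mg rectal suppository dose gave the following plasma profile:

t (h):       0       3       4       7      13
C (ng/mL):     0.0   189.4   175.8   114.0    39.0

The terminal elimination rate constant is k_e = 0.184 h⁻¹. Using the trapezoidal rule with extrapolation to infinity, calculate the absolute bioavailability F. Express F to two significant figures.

F = 0.22

Trapezoidal AUC_0→13 (rectal suppository):
  [0→3]: (0.0+189.4)/2 × 3 = 284.1
  [3→4]: (189.4+175.8)/2 × 1 = 182.6
  [4→7]: (175.8+114.0)/2 × 3 = 434.7
  [7→13]: (114.0+39.0)/2 × 6 = 459.0
  Sum = 1360.4 ng/mL·h
Tail: C_last/k_e = 39.0/0.184 = 211.957
AUC_0→∞ (rectal suppository) = 1360.4 + 211.957 = 1572.357 ng/mL·h
F = (AUC_ev/D_ev)/(AUC_iv/D_iv) = (1572.357/200)/(1790/50) = 7.861785/35.8 = 0.2196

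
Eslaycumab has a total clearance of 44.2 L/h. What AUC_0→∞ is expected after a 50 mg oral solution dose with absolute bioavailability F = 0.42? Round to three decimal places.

AUC = 0.475 mg/L·h

AUC_0→∞ = F × Dose / CL
        = 0.42 × 50 / 44.2 = 0.475113 mg/L·h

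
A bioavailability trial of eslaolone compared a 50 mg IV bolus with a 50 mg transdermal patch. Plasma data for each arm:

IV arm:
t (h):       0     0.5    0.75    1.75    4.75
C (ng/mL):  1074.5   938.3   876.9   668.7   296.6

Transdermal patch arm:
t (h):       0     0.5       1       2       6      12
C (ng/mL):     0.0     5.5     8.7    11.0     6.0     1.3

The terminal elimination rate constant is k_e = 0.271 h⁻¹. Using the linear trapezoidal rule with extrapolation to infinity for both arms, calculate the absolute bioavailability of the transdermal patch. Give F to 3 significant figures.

F = 0.0187

Trapezoidal AUC_0→4.75 (IV):
  [0→0.5]: (1074.5+938.3)/2 × 0.5 = 503.2
  [0.5→0.75]: (938.3+876.9)/2 × 0.25 = 226.9
  [0.75→1.75]: (876.9+668.7)/2 × 1 = 772.8
  [1.75→4.75]: (668.7+296.6)/2 × 3 = 1447.95
  Sum = 2950.85 ng/mL·h
IV tail: 296.6/0.271 = 1094.465; AUC_iv,0→∞ = 2950.85 + 1094.465 = 4045.315 ng/mL·h
Trapezoidal AUC_0→12 (transdermal patch):
  [0→0.5]: (0.0+5.5)/2 × 0.5 = 1.375
  [0.5→1]: (5.5+8.7)/2 × 0.5 = 3.55
  [1→2]: (8.7+11.0)/2 × 1 = 9.85
  [2→6]: (11.0+6.0)/2 × 4 = 34.0
  [6→12]: (6.0+1.3)/2 × 6 = 21.9
  Sum = 70.675 ng/mL·h
transdermal patch tail: 1.3/0.271 = 4.797; AUC_ev,0→∞ = 70.675 + 4.797 = 75.472 ng/mL·h
F = (AUC_ev/D_ev)/(AUC_iv/D_iv) = (75.472/50)/(4045.315/50) = 1.50944/80.9063 = 0.0187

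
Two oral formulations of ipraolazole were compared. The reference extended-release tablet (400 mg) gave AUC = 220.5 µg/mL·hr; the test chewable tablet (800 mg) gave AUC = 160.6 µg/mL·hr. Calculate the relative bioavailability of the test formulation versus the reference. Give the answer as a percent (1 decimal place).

F_rel = 36.4%

F_rel = (AUC_test/D_test) / (AUC_ref/D_ref)
      = (160.6/800) / (220.5/400)
      = 0.20075 / 0.55125 = 0.3642 = 36.42%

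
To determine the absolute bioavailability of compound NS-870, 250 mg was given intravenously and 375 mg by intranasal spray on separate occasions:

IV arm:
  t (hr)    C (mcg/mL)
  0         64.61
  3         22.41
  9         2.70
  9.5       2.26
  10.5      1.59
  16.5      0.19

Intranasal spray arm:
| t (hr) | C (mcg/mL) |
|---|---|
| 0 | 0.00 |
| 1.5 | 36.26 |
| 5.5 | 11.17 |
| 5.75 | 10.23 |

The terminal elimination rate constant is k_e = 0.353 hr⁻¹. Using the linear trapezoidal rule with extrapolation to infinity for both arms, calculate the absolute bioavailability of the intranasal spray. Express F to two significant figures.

F = 0.48

Trapezoidal AUC_0→16.5 (IV):
  [0→3]: (64.61+22.41)/2 × 3 = 130.53
  [3→9]: (22.41+2.70)/2 × 6 = 75.33
  [9→9.5]: (2.70+2.26)/2 × 0.5 = 1.24
  [9.5→10.5]: (2.26+1.59)/2 × 1 = 1.925
  [10.5→16.5]: (1.59+0.19)/2 × 6 = 5.34
  Sum = 214.365 mcg/mL·hr
IV tail: 0.19/0.353 = 0.538; AUC_iv,0→∞ = 214.365 + 0.538 = 214.903 mcg/mL·hr
Trapezoidal AUC_0→5.75 (intranasal spray):
  [0→1.5]: (0.00+36.26)/2 × 1.5 = 27.195
  [1.5→5.5]: (36.26+11.17)/2 × 4 = 94.86
  [5.5→5.75]: (11.17+10.23)/2 × 0.25 = 2.675
  Sum = 124.73 mcg/mL·hr
intranasal spray tail: 10.23/0.353 = 28.980; AUC_ev,0→∞ = 124.73 + 28.980 = 153.71 mcg/mL·hr
F = (AUC_ev/D_ev)/(AUC_iv/D_iv) = (153.71/375)/(214.903/250) = 0.409893/0.859612 = 0.4768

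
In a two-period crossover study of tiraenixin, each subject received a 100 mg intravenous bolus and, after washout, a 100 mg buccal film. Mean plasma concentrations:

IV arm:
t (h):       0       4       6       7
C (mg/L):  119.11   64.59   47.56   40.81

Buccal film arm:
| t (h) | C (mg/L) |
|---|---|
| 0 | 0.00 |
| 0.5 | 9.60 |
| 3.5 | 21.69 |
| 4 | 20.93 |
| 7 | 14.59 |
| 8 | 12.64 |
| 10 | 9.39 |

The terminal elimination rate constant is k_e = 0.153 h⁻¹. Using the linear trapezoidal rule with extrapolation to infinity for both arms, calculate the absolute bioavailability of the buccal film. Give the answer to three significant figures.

Trapezoidal AUC_0→7 (IV):
  [0→4]: (119.11+64.59)/2 × 4 = 367.4
  [4→6]: (64.59+47.56)/2 × 2 = 112.15
  [6→7]: (47.56+40.81)/2 × 1 = 44.185
  Sum = 523.735 mg/L·h
IV tail: 40.81/0.153 = 266.732; AUC_iv,0→∞ = 523.735 + 266.732 = 790.467 mg/L·h
Trapezoidal AUC_0→10 (buccal film):
  [0→0.5]: (0.00+9.60)/2 × 0.5 = 2.4
  [0.5→3.5]: (9.60+21.69)/2 × 3 = 46.935
  [3.5→4]: (21.69+20.93)/2 × 0.5 = 10.655
  [4→7]: (20.93+14.59)/2 × 3 = 53.28
  [7→8]: (14.59+12.64)/2 × 1 = 13.615
  [8→10]: (12.64+9.39)/2 × 2 = 22.03
  Sum = 148.915 mg/L·h
buccal film tail: 9.39/0.153 = 61.373; AUC_ev,0→∞ = 148.915 + 61.373 = 210.288 mg/L·h
F = (AUC_ev/D_ev)/(AUC_iv/D_iv) = (210.288/100)/(790.467/100) = 2.10288/7.90467 = 0.2660

F = 0.266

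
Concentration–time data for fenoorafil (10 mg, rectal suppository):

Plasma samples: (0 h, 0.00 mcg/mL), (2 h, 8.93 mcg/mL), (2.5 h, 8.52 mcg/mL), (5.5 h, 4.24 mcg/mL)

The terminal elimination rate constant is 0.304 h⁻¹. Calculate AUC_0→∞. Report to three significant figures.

Trapezoidal AUC_0→5.5:
  [0→2]: (0.00+8.93)/2 × 2 = 8.93
  [2→2.5]: (8.93+8.52)/2 × 0.5 = 4.3625
  [2.5→5.5]: (8.52+4.24)/2 × 3 = 19.14
  Sum = 32.4325 mcg/mL·h
Extrapolated tail: C_last / k_e = 4.24 / 0.304 = 13.947
AUC_0→∞ = 32.4325 + 13.947 = 46.3795 mcg/mL·h

AUC = 46.4 mcg/mL·h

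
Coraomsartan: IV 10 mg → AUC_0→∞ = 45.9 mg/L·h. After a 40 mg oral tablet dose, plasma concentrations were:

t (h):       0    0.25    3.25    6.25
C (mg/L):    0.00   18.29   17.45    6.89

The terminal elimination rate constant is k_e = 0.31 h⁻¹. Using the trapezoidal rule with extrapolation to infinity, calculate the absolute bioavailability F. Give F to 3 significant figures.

Trapezoidal AUC_0→6.25 (oral tablet):
  [0→0.25]: (0.00+18.29)/2 × 0.25 = 2.28625
  [0.25→3.25]: (18.29+17.45)/2 × 3 = 53.61
  [3.25→6.25]: (17.45+6.89)/2 × 3 = 36.51
  Sum = 92.40625 mg/L·h
Tail: C_last/k_e = 6.89/0.31 = 22.226
AUC_0→∞ (oral tablet) = 92.40625 + 22.226 = 114.63225 mg/L·h
F = (AUC_ev/D_ev)/(AUC_iv/D_iv) = (114.63225/40)/(45.9/10) = 2.86581/4.59 = 0.6244

F = 0.624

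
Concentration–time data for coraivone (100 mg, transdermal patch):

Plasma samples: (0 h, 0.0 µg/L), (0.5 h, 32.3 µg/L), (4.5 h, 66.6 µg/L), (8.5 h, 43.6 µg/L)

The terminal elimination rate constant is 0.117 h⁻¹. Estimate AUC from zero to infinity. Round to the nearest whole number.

AUC = 799 µg/L·h

Trapezoidal AUC_0→8.5:
  [0→0.5]: (0.0+32.3)/2 × 0.5 = 8.075
  [0.5→4.5]: (32.3+66.6)/2 × 4 = 197.8
  [4.5→8.5]: (66.6+43.6)/2 × 4 = 220.4
  Sum = 426.275 µg/L·h
Extrapolated tail: C_last / k_e = 43.6 / 0.117 = 372.650
AUC_0→∞ = 426.275 + 372.650 = 798.925 µg/L·h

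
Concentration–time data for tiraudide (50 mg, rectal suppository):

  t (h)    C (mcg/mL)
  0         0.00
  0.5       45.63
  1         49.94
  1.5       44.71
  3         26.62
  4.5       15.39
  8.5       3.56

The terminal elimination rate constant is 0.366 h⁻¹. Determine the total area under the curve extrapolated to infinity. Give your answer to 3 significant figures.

Trapezoidal AUC_0→8.5:
  [0→0.5]: (0.00+45.63)/2 × 0.5 = 11.4075
  [0.5→1]: (45.63+49.94)/2 × 0.5 = 23.8925
  [1→1.5]: (49.94+44.71)/2 × 0.5 = 23.6625
  [1.5→3]: (44.71+26.62)/2 × 1.5 = 53.4975
  [3→4.5]: (26.62+15.39)/2 × 1.5 = 31.5075
  [4.5→8.5]: (15.39+3.56)/2 × 4 = 37.9
  Sum = 181.8675 mcg/mL·h
Extrapolated tail: C_last / k_e = 3.56 / 0.366 = 9.727
AUC_0→∞ = 181.8675 + 9.727 = 191.5945 mcg/mL·h

AUC = 192 mcg/mL·h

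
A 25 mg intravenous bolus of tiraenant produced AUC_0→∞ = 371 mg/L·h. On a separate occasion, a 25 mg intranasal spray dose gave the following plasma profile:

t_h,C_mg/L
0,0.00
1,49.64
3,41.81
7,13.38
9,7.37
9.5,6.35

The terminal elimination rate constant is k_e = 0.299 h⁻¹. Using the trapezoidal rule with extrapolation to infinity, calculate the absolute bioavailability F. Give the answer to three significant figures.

F = 0.733

Trapezoidal AUC_0→9.5 (intranasal spray):
  [0→1]: (0.00+49.64)/2 × 1 = 24.82
  [1→3]: (49.64+41.81)/2 × 2 = 91.45
  [3→7]: (41.81+13.38)/2 × 4 = 110.38
  [7→9]: (13.38+7.37)/2 × 2 = 20.75
  [9→9.5]: (7.37+6.35)/2 × 0.5 = 3.43
  Sum = 250.83 mg/L·h
Tail: C_last/k_e = 6.35/0.299 = 21.237
AUC_0→∞ (intranasal spray) = 250.83 + 21.237 = 272.067 mg/L·h
F = (AUC_ev/D_ev)/(AUC_iv/D_iv) = (272.067/25)/(371/25) = 10.88268/14.84 = 0.7333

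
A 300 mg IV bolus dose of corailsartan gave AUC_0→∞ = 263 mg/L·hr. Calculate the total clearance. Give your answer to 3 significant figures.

CL = Dose_iv / AUC_0→∞
   = 300 / 263 = 1.14068 L/hr

CL = 1.14 L/hr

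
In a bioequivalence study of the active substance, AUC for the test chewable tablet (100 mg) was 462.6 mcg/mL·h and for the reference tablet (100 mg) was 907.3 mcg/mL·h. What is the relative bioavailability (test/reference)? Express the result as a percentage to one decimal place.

F_rel = 51.0%

F_rel = (AUC_test/D_test) / (AUC_ref/D_ref)
      = (462.6/100) / (907.3/100)
      = 4.626 / 9.073 = 0.5099 = 50.99%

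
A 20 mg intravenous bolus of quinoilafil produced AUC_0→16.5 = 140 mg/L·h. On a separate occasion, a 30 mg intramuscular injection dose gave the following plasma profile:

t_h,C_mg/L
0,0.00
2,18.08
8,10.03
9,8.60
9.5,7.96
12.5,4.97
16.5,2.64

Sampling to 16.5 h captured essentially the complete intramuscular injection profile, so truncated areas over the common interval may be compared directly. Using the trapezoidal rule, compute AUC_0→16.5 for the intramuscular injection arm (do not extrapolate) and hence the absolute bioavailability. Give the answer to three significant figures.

Trapezoidal AUC_0→16.5 (intramuscular injection):
  [0→2]: (0.00+18.08)/2 × 2 = 18.08
  [2→8]: (18.08+10.03)/2 × 6 = 84.33
  [8→9]: (10.03+8.60)/2 × 1 = 9.315
  [9→9.5]: (8.60+7.96)/2 × 0.5 = 4.14
  [9.5→12.5]: (7.96+4.97)/2 × 3 = 19.395
  [12.5→16.5]: (4.97+2.64)/2 × 4 = 15.22
  Sum = 150.48 mg/L·h
F = (AUC_ev/D_ev)/(AUC_iv/D_iv) = (150.48/30)/(140/20) = 5.016/7 = 0.7166

F = 0.717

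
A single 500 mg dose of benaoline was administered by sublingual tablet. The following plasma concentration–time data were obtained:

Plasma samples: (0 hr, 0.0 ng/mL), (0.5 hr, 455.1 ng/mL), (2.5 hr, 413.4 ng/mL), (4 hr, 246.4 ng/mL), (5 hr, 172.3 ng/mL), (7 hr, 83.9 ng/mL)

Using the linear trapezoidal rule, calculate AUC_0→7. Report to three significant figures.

Trapezoidal AUC_0→7:
  [0→0.5]: (0.0+455.1)/2 × 0.5 = 113.775
  [0.5→2.5]: (455.1+413.4)/2 × 2 = 868.5
  [2.5→4]: (413.4+246.4)/2 × 1.5 = 494.85
  [4→5]: (246.4+172.3)/2 × 1 = 209.35
  [5→7]: (172.3+83.9)/2 × 2 = 256.2
  Sum = 1942.675 ng/mL·hr

AUC = 1940 ng/mL·hr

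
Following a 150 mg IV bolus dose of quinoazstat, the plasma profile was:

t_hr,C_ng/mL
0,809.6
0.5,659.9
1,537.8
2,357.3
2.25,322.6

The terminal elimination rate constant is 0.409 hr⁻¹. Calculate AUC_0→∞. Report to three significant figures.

Trapezoidal AUC_0→2.25:
  [0→0.5]: (809.6+659.9)/2 × 0.5 = 367.375
  [0.5→1]: (659.9+537.8)/2 × 0.5 = 299.425
  [1→2]: (537.8+357.3)/2 × 1 = 447.55
  [2→2.25]: (357.3+322.6)/2 × 0.25 = 84.9875
  Sum = 1199.3375 ng/mL·hr
Extrapolated tail: C_last / k_e = 322.6 / 0.409 = 788.753
AUC_0→∞ = 1199.3375 + 788.753 = 1988.0905 ng/mL·hr

AUC = 1990 ng/mL·hr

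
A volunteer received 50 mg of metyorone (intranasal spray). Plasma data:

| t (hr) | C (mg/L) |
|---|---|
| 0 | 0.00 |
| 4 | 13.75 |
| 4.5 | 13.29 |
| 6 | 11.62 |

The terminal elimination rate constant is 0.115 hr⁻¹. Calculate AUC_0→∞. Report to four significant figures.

AUC = 154.0 mg/L·hr

Trapezoidal AUC_0→6:
  [0→4]: (0.00+13.75)/2 × 4 = 27.5
  [4→4.5]: (13.75+13.29)/2 × 0.5 = 6.76
  [4.5→6]: (13.29+11.62)/2 × 1.5 = 18.6825
  Sum = 52.9425 mg/L·hr
Extrapolated tail: C_last / k_e = 11.62 / 0.115 = 101.043
AUC_0→∞ = 52.9425 + 101.043 = 153.9855 mg/L·hr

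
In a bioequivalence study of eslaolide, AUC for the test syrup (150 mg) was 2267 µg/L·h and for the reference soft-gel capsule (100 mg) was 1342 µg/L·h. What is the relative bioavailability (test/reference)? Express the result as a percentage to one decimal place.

F_rel = (AUC_test/D_test) / (AUC_ref/D_ref)
      = (2267/150) / (1342/100)
      = 15.1133 / 13.42 = 1.1262 = 112.62%

F_rel = 112.6%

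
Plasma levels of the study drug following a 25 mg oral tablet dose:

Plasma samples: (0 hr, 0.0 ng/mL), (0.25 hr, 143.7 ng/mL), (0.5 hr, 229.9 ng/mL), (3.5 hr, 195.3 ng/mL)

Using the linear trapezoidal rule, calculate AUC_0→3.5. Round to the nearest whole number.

AUC = 702 ng/mL·hr

Trapezoidal AUC_0→3.5:
  [0→0.25]: (0.0+143.7)/2 × 0.25 = 17.9625
  [0.25→0.5]: (143.7+229.9)/2 × 0.25 = 46.7
  [0.5→3.5]: (229.9+195.3)/2 × 3 = 637.8
  Sum = 702.4625 ng/mL·hr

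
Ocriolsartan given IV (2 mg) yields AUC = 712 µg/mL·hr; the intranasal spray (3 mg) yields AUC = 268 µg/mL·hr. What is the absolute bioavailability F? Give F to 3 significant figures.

F = (AUC_ev / D_ev) / (AUC_iv / D_iv)
  = (268/3) / (712/2)
  = 89.3333 / 356 = 0.2509

F = 0.251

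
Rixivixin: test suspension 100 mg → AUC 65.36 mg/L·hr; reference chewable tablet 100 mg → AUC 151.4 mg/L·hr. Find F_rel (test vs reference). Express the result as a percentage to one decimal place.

F_rel = (AUC_test/D_test) / (AUC_ref/D_ref)
      = (65.36/100) / (151.4/100)
      = 0.6536 / 1.514 = 0.4317 = 43.17%

F_rel = 43.2%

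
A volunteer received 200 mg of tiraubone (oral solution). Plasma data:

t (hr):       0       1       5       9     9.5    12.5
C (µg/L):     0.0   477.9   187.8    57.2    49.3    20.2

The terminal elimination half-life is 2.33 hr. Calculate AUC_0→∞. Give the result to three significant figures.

Trapezoidal AUC_0→12.5:
  [0→1]: (0.0+477.9)/2 × 1 = 238.95
  [1→5]: (477.9+187.8)/2 × 4 = 1331.4
  [5→9]: (187.8+57.2)/2 × 4 = 490.0
  [9→9.5]: (57.2+49.3)/2 × 0.5 = 26.625
  [9.5→12.5]: (49.3+20.2)/2 × 3 = 104.25
  Sum = 2191.225 µg/L·hr
k_e = ln2 / t½ = 0.693147 / 2.33 = 0.2975 hr^-1
Extrapolated tail: C_last / k_e = 20.2 / 0.2975 = 67.899
AUC_0→∞ = 2191.225 + 67.899 = 2259.124 µg/L·hr

AUC = 2260 µg/L·hr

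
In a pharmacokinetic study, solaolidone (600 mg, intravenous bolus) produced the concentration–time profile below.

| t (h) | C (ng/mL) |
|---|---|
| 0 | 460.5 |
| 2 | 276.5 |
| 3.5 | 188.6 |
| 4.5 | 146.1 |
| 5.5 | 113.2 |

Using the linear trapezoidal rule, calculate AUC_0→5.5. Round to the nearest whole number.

Trapezoidal AUC_0→5.5:
  [0→2]: (460.5+276.5)/2 × 2 = 737.0
  [2→3.5]: (276.5+188.6)/2 × 1.5 = 348.825
  [3.5→4.5]: (188.6+146.1)/2 × 1 = 167.35
  [4.5→5.5]: (146.1+113.2)/2 × 1 = 129.65
  Sum = 1382.825 ng/mL·h

AUC = 1383 ng/mL·h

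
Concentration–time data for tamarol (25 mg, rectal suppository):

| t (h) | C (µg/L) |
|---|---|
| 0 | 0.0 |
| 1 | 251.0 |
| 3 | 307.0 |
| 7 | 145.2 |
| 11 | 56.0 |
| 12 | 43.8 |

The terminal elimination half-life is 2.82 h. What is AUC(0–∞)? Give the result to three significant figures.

Trapezoidal AUC_0→12:
  [0→1]: (0.0+251.0)/2 × 1 = 125.5
  [1→3]: (251.0+307.0)/2 × 2 = 558.0
  [3→7]: (307.0+145.2)/2 × 4 = 904.4
  [7→11]: (145.2+56.0)/2 × 4 = 402.4
  [11→12]: (56.0+43.8)/2 × 1 = 49.9
  Sum = 2040.2 µg/L·h
k_e = ln2 / t½ = 0.693147 / 2.82 = 0.2458 h^-1
Extrapolated tail: C_last / k_e = 43.8 / 0.2458 = 178.194
AUC_0→∞ = 2040.2 + 178.194 = 2218.394 µg/L·h

AUC = 2220 µg/L·h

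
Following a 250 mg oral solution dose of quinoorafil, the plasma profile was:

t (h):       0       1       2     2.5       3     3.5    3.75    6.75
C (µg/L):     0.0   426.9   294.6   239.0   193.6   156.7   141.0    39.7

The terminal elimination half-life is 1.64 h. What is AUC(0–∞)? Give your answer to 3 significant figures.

AUC = 1310 µg/L·h

Trapezoidal AUC_0→6.75:
  [0→1]: (0.0+426.9)/2 × 1 = 213.45
  [1→2]: (426.9+294.6)/2 × 1 = 360.75
  [2→2.5]: (294.6+239.0)/2 × 0.5 = 133.4
  [2.5→3]: (239.0+193.6)/2 × 0.5 = 108.15
  [3→3.5]: (193.6+156.7)/2 × 0.5 = 87.575
  [3.5→3.75]: (156.7+141.0)/2 × 0.25 = 37.2125
  [3.75→6.75]: (141.0+39.7)/2 × 3 = 271.05
  Sum = 1211.5875 µg/L·h
k_e = ln2 / t½ = 0.693147 / 1.64 = 0.4227 h^-1
Extrapolated tail: C_last / k_e = 39.7 / 0.4227 = 93.920
AUC_0→∞ = 1211.5875 + 93.920 = 1305.5075 µg/L·h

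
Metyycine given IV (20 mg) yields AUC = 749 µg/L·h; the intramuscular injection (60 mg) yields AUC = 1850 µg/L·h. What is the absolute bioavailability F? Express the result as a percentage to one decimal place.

F = (AUC_ev / D_ev) / (AUC_iv / D_iv)
  = (1850/60) / (749/20)
  = 30.8333 / 37.45 = 0.8233
  = 82.33%

F = 82.3%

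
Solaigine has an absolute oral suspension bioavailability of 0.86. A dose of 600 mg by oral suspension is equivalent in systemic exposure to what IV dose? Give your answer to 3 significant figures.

D_iv = 516 mg

Systemic exposure from an extravascular dose = F × D_ev, so the equivalent IV dose is F × D_ev.
D_iv = F × D_ev = 0.86 × 600 = 516 mg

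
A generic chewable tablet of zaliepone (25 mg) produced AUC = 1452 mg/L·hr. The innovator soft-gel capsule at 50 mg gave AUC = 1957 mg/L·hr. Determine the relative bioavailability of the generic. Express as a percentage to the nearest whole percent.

F_rel = (AUC_test/D_test) / (AUC_ref/D_ref)
      = (1452/25) / (1957/50)
      = 58.08 / 39.14 = 1.4839 = 148.39%

F_rel = 148%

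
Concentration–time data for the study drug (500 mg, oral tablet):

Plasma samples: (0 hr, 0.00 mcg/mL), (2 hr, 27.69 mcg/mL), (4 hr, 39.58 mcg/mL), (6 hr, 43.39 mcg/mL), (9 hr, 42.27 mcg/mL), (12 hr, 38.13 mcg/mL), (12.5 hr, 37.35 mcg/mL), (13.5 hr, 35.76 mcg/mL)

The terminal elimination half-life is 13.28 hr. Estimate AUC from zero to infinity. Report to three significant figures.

AUC = 1170 mcg/mL·hr

Trapezoidal AUC_0→13.5:
  [0→2]: (0.00+27.69)/2 × 2 = 27.69
  [2→4]: (27.69+39.58)/2 × 2 = 67.27
  [4→6]: (39.58+43.39)/2 × 2 = 82.97
  [6→9]: (43.39+42.27)/2 × 3 = 128.49
  [9→12]: (42.27+38.13)/2 × 3 = 120.6
  [12→12.5]: (38.13+37.35)/2 × 0.5 = 18.87
  [12.5→13.5]: (37.35+35.76)/2 × 1 = 36.555
  Sum = 482.445 mcg/mL·hr
k_e = ln2 / t½ = 0.693147 / 13.28 = 0.0522 hr^-1
Extrapolated tail: C_last / k_e = 35.76 / 0.0522 = 685.057
AUC_0→∞ = 482.445 + 685.057 = 1167.502 mcg/mL·hr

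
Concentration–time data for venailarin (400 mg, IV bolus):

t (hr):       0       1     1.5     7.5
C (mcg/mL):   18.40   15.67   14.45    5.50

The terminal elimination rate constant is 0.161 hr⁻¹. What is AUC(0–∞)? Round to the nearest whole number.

Trapezoidal AUC_0→7.5:
  [0→1]: (18.40+15.67)/2 × 1 = 17.035
  [1→1.5]: (15.67+14.45)/2 × 0.5 = 7.53
  [1.5→7.5]: (14.45+5.50)/2 × 6 = 59.85
  Sum = 84.415 mcg/mL·hr
Extrapolated tail: C_last / k_e = 5.50 / 0.161 = 34.161
AUC_0→∞ = 84.415 + 34.161 = 118.576 mcg/mL·hr

AUC = 119 mcg/mL·hr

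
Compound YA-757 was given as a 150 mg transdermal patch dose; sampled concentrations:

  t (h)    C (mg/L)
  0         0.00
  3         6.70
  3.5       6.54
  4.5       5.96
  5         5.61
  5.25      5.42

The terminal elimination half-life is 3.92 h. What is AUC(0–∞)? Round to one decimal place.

Trapezoidal AUC_0→5.25:
  [0→3]: (0.00+6.70)/2 × 3 = 10.05
  [3→3.5]: (6.70+6.54)/2 × 0.5 = 3.31
  [3.5→4.5]: (6.54+5.96)/2 × 1 = 6.25
  [4.5→5]: (5.96+5.61)/2 × 0.5 = 2.8925
  [5→5.25]: (5.61+5.42)/2 × 0.25 = 1.37875
  Sum = 23.88125 mg/L·h
k_e = ln2 / t½ = 0.693147 / 3.92 = 0.1768 h^-1
Extrapolated tail: C_last / k_e = 5.42 / 0.1768 = 30.656
AUC_0→∞ = 23.88125 + 30.656 = 54.53725 mg/L·h

AUC = 54.5 mg/L·h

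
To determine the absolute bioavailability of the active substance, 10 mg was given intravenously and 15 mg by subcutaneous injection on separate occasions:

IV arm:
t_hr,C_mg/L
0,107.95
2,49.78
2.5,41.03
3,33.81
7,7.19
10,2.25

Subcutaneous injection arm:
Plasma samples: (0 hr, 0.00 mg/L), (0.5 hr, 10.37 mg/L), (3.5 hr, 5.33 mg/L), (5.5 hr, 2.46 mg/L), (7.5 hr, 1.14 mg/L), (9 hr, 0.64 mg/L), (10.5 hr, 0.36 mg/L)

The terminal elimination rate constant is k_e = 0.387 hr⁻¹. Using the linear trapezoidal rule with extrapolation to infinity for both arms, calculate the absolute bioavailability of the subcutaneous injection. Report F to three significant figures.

Trapezoidal AUC_0→10 (IV):
  [0→2]: (107.95+49.78)/2 × 2 = 157.73
  [2→2.5]: (49.78+41.03)/2 × 0.5 = 22.7025
  [2.5→3]: (41.03+33.81)/2 × 0.5 = 18.71
  [3→7]: (33.81+7.19)/2 × 4 = 82.0
  [7→10]: (7.19+2.25)/2 × 3 = 14.16
  Sum = 295.3025 mg/L·hr
IV tail: 2.25/0.387 = 5.814; AUC_iv,0→∞ = 295.3025 + 5.814 = 301.1165 mg/L·hr
Trapezoidal AUC_0→10.5 (subcutaneous injection):
  [0→0.5]: (0.00+10.37)/2 × 0.5 = 2.5925
  [0.5→3.5]: (10.37+5.33)/2 × 3 = 23.55
  [3.5→5.5]: (5.33+2.46)/2 × 2 = 7.79
  [5.5→7.5]: (2.46+1.14)/2 × 2 = 3.6
  [7.5→9]: (1.14+0.64)/2 × 1.5 = 1.335
  [9→10.5]: (0.64+0.36)/2 × 1.5 = 0.75
  Sum = 39.6175 mg/L·hr
subcutaneous injection tail: 0.36/0.387 = 0.930; AUC_ev,0→∞ = 39.6175 + 0.930 = 40.5475 mg/L·hr
F = (AUC_ev/D_ev)/(AUC_iv/D_iv) = (40.5475/15)/(301.1165/10) = 2.70317/30.11165 = 0.0898

F = 0.0898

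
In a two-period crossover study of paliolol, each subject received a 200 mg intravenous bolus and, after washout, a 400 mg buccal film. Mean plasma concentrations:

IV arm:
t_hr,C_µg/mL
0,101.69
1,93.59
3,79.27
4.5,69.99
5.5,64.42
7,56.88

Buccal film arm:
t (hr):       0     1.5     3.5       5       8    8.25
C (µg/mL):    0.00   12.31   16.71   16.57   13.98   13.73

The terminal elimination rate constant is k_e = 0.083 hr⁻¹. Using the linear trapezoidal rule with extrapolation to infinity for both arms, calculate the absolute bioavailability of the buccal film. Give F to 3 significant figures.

F = 0.113

Trapezoidal AUC_0→7 (IV):
  [0→1]: (101.69+93.59)/2 × 1 = 97.64
  [1→3]: (93.59+79.27)/2 × 2 = 172.86
  [3→4.5]: (79.27+69.99)/2 × 1.5 = 111.945
  [4.5→5.5]: (69.99+64.42)/2 × 1 = 67.205
  [5.5→7]: (64.42+56.88)/2 × 1.5 = 90.975
  Sum = 540.625 µg/mL·hr
IV tail: 56.88/0.083 = 685.301; AUC_iv,0→∞ = 540.625 + 685.301 = 1225.926 µg/mL·hr
Trapezoidal AUC_0→8.25 (buccal film):
  [0→1.5]: (0.00+12.31)/2 × 1.5 = 9.2325
  [1.5→3.5]: (12.31+16.71)/2 × 2 = 29.02
  [3.5→5]: (16.71+16.57)/2 × 1.5 = 24.96
  [5→8]: (16.57+13.98)/2 × 3 = 45.825
  [8→8.25]: (13.98+13.73)/2 × 0.25 = 3.46375
  Sum = 112.50125 µg/mL·hr
buccal film tail: 13.73/0.083 = 165.422; AUC_ev,0→∞ = 112.50125 + 165.422 = 277.92325 µg/mL·hr
F = (AUC_ev/D_ev)/(AUC_iv/D_iv) = (277.92325/400)/(1225.926/200) = 0.694808/6.12963 = 0.1134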